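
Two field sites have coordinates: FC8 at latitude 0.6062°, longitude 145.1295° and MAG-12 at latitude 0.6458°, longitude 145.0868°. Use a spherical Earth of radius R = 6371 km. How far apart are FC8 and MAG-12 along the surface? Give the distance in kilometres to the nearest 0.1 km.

6.5 km

Δφ = 0.0396°,  Δλ = -0.0427°
a = sin²(Δφ/2) + cos φ₁ cos φ₂ sin²(Δλ/2) = 0.000000
c = 2·arcsin(√a) = 0.001016 rad = 0.0582°
d = R·c = 6371 × 0.001016 = 6.5 km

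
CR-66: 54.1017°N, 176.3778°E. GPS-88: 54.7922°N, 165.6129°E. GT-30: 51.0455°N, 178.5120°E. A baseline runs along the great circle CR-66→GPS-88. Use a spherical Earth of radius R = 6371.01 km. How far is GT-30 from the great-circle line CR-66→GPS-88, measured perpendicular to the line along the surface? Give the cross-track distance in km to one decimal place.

304.1 km

δ₁₃ = central angle CR-66→GT-30 = 0.057939 rad  (haversine)
θ₁₃ = bearing CR-66→GT-30 = 156.151°,  θ₁₂ = bearing CR-66→GPS-88 = 280.660°
dₓₜ = R·arcsin(sin δ₁₃ · sin(θ₁₃ − θ₁₂)) = 6371.01·arcsin(0.05791·sin(-124.509°)) = -304.122 km
|dₓₜ| = 304.122 km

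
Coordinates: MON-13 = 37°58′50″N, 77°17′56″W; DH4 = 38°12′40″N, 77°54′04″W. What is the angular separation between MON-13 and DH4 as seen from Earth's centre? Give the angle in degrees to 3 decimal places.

0.527°

MON-13: φ = +37.98056°, λ = -77.29889°
DH4: φ = +38.21111°, λ = -77.90111°
Δφ = 0.2306°,  Δλ = -0.6022°
a = sin²(Δφ/2) + cos φ₁ cos φ₂ sin²(Δλ/2) = 0.000021
c = 2·arcsin(√a) = 0.009199 rad = 0.5270°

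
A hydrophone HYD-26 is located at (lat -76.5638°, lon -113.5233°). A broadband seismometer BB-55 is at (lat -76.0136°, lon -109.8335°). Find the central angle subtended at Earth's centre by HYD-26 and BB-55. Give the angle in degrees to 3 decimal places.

Δφ = 0.5502°,  Δλ = 3.6898°
a = sin²(Δφ/2) + cos φ₁ cos φ₂ sin²(Δλ/2) = 0.000081
c = 2·arcsin(√a) = 0.018029 rad = 1.0330°

1.033°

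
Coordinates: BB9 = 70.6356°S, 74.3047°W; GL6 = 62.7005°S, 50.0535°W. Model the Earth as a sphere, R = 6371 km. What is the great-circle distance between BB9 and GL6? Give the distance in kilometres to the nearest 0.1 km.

1368.9 km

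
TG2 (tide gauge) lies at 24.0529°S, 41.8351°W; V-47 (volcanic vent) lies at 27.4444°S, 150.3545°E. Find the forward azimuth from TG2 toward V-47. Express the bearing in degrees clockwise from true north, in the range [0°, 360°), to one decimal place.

193.6°

Δλ = -167.8104°
y = sin Δλ · cos φ₂ = -0.187385
x = cos φ₁ sin φ₂ − sin φ₁ cos φ₂ cos Δλ = -0.774424
θ = atan2(y, x) = -166.3978° → 193.6022° (mod 360°)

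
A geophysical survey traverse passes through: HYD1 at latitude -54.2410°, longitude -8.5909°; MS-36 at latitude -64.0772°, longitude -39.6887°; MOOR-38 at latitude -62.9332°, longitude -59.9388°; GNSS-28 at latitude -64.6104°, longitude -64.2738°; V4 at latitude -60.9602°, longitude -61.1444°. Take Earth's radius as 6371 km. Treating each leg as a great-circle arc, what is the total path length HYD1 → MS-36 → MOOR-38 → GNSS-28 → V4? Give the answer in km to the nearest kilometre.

3779 km

HYD1→MS-36: c = 0.322057 rad, d = 2051.83 km
MS-36→MOOR-38: c = 0.158244 rad, d = 1008.17 km
MOOR-38→GNSS-28: c = 0.044424 rad, d = 283.02 km
GNSS-28→V4: c = 0.068410 rad, d = 435.84 km
Total = 2051.83 + 1008.17 + 283.02 + 435.84 = 3778.86 km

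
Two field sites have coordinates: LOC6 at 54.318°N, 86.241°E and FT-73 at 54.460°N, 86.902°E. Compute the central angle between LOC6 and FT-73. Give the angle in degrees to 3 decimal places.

0.410°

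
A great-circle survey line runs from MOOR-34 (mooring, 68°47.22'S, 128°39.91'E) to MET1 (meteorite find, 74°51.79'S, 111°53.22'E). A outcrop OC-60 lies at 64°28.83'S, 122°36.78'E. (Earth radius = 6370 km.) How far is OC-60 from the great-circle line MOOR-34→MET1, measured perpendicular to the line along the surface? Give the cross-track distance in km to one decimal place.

495.8 km

MOOR-34: φ = -68.78700°, λ = +128.66517°
MET1: φ = -74.86317°, λ = +111.88700°
OC-60: φ = -64.48050°, λ = +122.61300°
δ₁₃ = central angle MOOR-34→OC-60 = 0.085959 rad  (haversine)
θ₁₃ = bearing MOOR-34→OC-60 = 328.057°,  θ₁₂ = bearing MOOR-34→MET1 = 212.968°
dₓₜ = R·arcsin(sin δ₁₃ · sin(θ₁₃ − θ₁₂)) = 6370·arcsin(0.08585·sin(115.089°)) = 495.789 km
|dₓₜ| = 495.789 km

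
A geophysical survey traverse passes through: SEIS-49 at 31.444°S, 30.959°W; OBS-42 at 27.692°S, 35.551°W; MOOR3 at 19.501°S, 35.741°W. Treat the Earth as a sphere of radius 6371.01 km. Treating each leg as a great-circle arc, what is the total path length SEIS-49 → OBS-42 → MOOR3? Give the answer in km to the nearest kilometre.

1520 km

SEIS-49→OBS-42: c = 0.095621 rad, d = 609.20 km
OBS-42→MOOR3: c = 0.142992 rad, d = 911.00 km
Total = 609.20 + 911.00 = 1520.21 km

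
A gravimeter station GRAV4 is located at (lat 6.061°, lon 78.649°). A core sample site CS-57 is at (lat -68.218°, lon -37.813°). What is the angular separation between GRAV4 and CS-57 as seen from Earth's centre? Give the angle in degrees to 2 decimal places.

Δφ = -74.2790°,  Δλ = -116.4620°
a = sin²(Δφ/2) + cos φ₁ cos φ₂ sin²(Δλ/2) = 0.631239
c = 2·arcsin(√a) = 1.836385 rad = 105.2171°

105.22°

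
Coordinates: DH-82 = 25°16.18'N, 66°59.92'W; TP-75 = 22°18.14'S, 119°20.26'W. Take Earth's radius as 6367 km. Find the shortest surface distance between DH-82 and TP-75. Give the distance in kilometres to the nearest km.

DH-82: φ = +25.26967°, λ = -66.99867°
TP-75: φ = -22.30233°, λ = -119.33767°
Δφ = -47.5720°,  Δλ = -52.3390°
a = sin²(Δφ/2) + cos φ₁ cos φ₂ sin²(Δλ/2) = 0.325404
c = 2·arcsin(√a) = 1.214087 rad = 69.5621°
d = R·c = 6367 × 1.214087 = 7730.1 km

7730 km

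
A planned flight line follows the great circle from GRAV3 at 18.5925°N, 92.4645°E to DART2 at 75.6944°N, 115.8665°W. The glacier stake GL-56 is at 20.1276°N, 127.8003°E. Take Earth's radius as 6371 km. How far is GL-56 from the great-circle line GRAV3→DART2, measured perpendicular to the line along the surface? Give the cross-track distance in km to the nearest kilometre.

3556 km

δ₁₃ = central angle GRAV3→GL-56 = 0.581398 rad  (haversine)
θ₁₃ = bearing GRAV3→GL-56 = 81.419°,  θ₁₂ = bearing GRAV3→DART2 = 6.770°
dₓₜ = R·arcsin(sin δ₁₃ · sin(θ₁₃ − θ₁₂)) = 6371·arcsin(0.54919·sin(74.649°)) = 3555.836 km
|dₓₜ| = 3555.836 km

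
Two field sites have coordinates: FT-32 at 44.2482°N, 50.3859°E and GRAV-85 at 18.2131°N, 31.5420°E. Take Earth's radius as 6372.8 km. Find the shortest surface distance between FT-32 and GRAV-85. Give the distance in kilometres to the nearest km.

3387 km

Δφ = -26.0351°,  Δλ = -18.8439°
a = sin²(Δφ/2) + cos φ₁ cos φ₂ sin²(Δλ/2) = 0.068972
c = 2·arcsin(√a) = 0.531485 rad = 30.4519°
d = R·c = 6372.8 × 0.531485 = 3387.0 km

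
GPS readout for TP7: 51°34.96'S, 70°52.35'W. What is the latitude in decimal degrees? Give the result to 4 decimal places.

51.5827°S

51° + 34.96′/60 = 51 + 0.58267 = 51.5827°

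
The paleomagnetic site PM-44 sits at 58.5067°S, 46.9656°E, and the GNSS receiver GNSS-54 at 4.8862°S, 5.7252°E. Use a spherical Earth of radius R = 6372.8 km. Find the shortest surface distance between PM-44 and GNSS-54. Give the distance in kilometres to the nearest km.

Δφ = 53.6205°,  Δλ = -41.2404°
a = sin²(Δφ/2) + cos φ₁ cos φ₂ sin²(Δλ/2) = 0.267990
c = 2·arcsin(√a) = 1.088267 rad = 62.3531°
d = R·c = 6372.8 × 1.088267 = 6935.3 km

6935 km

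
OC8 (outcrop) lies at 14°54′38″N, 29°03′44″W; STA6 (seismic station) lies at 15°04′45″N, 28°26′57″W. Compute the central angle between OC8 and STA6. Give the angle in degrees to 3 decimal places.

0.616°

OC8: φ = +14.91056°, λ = -29.06222°
STA6: φ = +15.07917°, λ = -28.44917°
Δφ = 0.1686°,  Δλ = 0.6131°
a = sin²(Δφ/2) + cos φ₁ cos φ₂ sin²(Δλ/2) = 0.000029
c = 2·arcsin(√a) = 0.010746 rad = 0.6157°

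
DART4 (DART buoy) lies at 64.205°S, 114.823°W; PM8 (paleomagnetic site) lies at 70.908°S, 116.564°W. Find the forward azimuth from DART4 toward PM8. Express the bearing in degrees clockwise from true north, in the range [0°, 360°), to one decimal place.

Δλ = -1.7410°
y = sin Δλ · cos φ₂ = -0.009937
x = cos φ₁ sin φ₂ − sin φ₁ cos φ₂ cos Δλ = -0.116859
θ = atan2(y, x) = -175.1394° → 184.8606° (mod 360°)

184.9°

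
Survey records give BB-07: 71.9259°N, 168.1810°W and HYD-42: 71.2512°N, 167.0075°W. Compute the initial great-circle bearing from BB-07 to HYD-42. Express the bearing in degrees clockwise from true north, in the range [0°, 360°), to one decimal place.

Δλ = 1.1735°
y = sin Δλ · cos φ₂ = 0.006583
x = cos φ₁ sin φ₂ − sin φ₁ cos φ₂ cos Δλ = -0.011711
θ = atan2(y, x) = 150.6607° → 150.6607° (mod 360°)

150.7°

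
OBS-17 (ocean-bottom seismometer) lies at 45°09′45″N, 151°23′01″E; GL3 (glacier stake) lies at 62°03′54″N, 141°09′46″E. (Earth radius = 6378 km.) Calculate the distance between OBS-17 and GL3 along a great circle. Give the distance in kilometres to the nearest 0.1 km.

1993.3 km

OBS-17: φ = +45.16250°, λ = +151.38361°
GL3: φ = +62.06500°, λ = +141.16278°
Δφ = 16.9025°,  Δλ = -10.2208°
a = sin²(Δφ/2) + cos φ₁ cos φ₂ sin²(Δλ/2) = 0.024220
c = 2·arcsin(√a) = 0.312529 rad = 17.9066°
d = R·c = 6378 × 0.312529 = 1993.3 km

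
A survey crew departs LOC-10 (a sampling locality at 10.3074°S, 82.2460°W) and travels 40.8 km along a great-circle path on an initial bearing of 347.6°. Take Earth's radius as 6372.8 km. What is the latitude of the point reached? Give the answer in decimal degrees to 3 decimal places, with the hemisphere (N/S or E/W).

9.949°S

δ = d/R = 40.8/6372.8 = 0.006402 rad
φ₂ = arcsin(sin φ₁ cos δ + cos φ₁ sin δ cos θ)
   = arcsin(-0.17893·0.99998 + 0.98386·0.00640·0.97667) = -9.94913°
λ₂ = λ₁ + atan2(sin θ sin δ cos φ₁, cos δ − sin φ₁ sin φ₂) = -82.32597°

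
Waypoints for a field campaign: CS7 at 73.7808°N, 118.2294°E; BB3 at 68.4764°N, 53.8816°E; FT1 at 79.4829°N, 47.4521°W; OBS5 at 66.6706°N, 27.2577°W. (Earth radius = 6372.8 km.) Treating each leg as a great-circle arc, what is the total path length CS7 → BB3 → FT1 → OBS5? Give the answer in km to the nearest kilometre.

6663 km

CS7→BB3: c = 0.355121 rad, d = 2263.11 km
BB3→FT1: c = 0.447624 rad, d = 2852.62 km
FT1→OBS5: c = 0.242843 rad, d = 1547.59 km
Total = 2263.11 + 2852.62 + 1547.59 = 6663.33 km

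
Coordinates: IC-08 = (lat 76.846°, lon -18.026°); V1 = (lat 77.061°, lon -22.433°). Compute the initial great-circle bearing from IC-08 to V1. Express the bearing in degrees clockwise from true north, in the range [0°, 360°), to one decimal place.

284.3°

Δλ = -4.4070°
y = sin Δλ · cos φ₂ = -0.017206
x = cos φ₁ sin φ₂ − sin φ₁ cos φ₂ cos Δλ = 0.004397
θ = atan2(y, x) = -75.6643° → 284.3357° (mod 360°)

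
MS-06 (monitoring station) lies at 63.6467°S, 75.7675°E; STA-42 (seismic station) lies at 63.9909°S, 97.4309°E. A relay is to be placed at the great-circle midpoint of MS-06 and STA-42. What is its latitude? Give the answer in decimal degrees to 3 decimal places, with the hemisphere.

64.224°S

Bx = cos φ₂ cos Δλ = 0.407541,  By = cos φ₂ sin Δλ = 0.161879
φₘ = atan2(sin φ₁ + sin φ₂, √((cos φ₁ + Bx)² + By²)) = -64.22437°
λₘ = λ₁ + atan2(By, cos φ₁ + Bx) = 86.53222°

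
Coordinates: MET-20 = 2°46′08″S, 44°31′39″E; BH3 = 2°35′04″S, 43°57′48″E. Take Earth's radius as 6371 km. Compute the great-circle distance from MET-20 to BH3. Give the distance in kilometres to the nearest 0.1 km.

65.9 km

MET-20: φ = -2.76889°, λ = +44.52750°
BH3: φ = -2.58444°, λ = +43.96333°
Δφ = 0.1844°,  Δλ = -0.5642°
a = sin²(Δφ/2) + cos φ₁ cos φ₂ sin²(Δλ/2) = 0.000027
c = 2·arcsin(√a) = 0.010349 rad = 0.5930°
d = R·c = 6371 × 0.010349 = 65.9 km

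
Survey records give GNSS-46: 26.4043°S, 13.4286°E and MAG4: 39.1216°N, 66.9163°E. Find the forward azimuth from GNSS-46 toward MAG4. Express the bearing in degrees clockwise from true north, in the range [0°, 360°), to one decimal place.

Δλ = 53.4877°
y = sin Δλ · cos φ₂ = 0.623540
x = cos φ₁ sin φ₂ − sin φ₁ cos φ₂ cos Δλ = 0.770420
θ = atan2(y, x) = 38.9850° → 38.9850° (mod 360°)

39.0°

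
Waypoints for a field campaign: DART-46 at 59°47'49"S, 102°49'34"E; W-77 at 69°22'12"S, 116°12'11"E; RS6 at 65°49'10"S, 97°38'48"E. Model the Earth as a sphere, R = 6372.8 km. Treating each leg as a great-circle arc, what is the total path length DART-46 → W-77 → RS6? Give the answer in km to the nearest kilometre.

DART-46: φ = -59.79694°, λ = +102.82611°
W-77: φ = -69.37000°, λ = +116.20306°
RS6: φ = -65.81944°, λ = +97.64667°
DART-46→W-77: c = 0.193873 rad, d = 1235.51 km
W-77→RS6: c = 0.137385 rad, d = 875.53 km
Total = 1235.51 + 875.53 = 2111.04 km

2111 km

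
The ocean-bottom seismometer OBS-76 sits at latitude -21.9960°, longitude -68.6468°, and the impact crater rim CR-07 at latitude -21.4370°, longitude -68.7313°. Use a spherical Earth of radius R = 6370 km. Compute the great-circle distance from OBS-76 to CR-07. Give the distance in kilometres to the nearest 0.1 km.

62.8 km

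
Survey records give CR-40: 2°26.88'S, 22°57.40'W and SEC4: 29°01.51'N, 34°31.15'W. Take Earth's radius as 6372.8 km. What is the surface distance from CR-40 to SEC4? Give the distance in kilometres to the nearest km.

CR-40: φ = -2.44800°, λ = -22.95667°
SEC4: φ = +29.02517°, λ = -34.51917°
Δφ = 31.4732°,  Δλ = -11.5625°
a = sin²(Δφ/2) + cos φ₁ cos φ₂ sin²(Δλ/2) = 0.082422
c = 2·arcsin(√a) = 0.582379 rad = 33.3679°
d = R·c = 6372.8 × 0.582379 = 3711.4 km

3711 km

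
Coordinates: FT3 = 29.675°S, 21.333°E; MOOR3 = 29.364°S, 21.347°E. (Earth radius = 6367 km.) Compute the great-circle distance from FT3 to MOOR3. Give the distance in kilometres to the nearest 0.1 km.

Δφ = 0.3110°,  Δλ = 0.0140°
a = sin²(Δφ/2) + cos φ₁ cos φ₂ sin²(Δλ/2) = 0.000007
c = 2·arcsin(√a) = 0.005432 rad = 0.3112°
d = R·c = 6367 × 0.005432 = 34.6 km

34.6 km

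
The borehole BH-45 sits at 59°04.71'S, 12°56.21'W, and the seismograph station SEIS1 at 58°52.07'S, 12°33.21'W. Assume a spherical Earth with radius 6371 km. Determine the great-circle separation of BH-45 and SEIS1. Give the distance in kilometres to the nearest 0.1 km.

32.1 km

BH-45: φ = -59.07850°, λ = -12.93683°
SEIS1: φ = -58.86783°, λ = -12.55350°
Δφ = 0.2107°,  Δλ = 0.3833°
a = sin²(Δφ/2) + cos φ₁ cos φ₂ sin²(Δλ/2) = 0.000006
c = 2·arcsin(√a) = 0.005041 rad = 0.2888°
d = R·c = 6371 × 0.005041 = 32.1 km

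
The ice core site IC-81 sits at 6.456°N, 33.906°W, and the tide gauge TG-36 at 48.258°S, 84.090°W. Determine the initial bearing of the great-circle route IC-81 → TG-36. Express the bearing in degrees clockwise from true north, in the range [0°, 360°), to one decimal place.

Δλ = -50.1840°
y = sin Δλ · cos φ₂ = -0.511387
x = cos φ₁ sin φ₂ − sin φ₁ cos φ₂ cos Δλ = -0.789353
θ = atan2(y, x) = -147.0626° → 212.9374° (mod 360°)

212.9°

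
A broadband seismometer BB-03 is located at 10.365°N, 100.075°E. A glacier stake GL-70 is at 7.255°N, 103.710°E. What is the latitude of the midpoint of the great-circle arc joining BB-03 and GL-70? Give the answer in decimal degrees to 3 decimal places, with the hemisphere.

8.814°N

Bx = cos φ₂ cos Δλ = 0.989998,  By = cos φ₂ sin Δλ = 0.062893
φₘ = atan2(sin φ₁ + sin φ₂, √((cos φ₁ + Bx)² + By²)) = 8.81436°
λₘ = λ₁ + atan2(By, cos φ₁ + Bx) = 101.90015°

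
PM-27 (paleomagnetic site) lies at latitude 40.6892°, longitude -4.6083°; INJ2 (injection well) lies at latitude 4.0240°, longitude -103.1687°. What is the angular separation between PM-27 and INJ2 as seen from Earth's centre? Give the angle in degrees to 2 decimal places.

Δφ = -36.6652°,  Δλ = -98.5604°
a = sin²(Δφ/2) + cos φ₁ cos φ₂ sin²(Δλ/2) = 0.533420
c = 2·arcsin(√a) = 1.637685 rad = 93.8325°

93.83°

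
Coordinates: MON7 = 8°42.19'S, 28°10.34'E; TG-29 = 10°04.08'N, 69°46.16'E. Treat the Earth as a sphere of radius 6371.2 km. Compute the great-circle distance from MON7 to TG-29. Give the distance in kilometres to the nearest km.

MON7: φ = -8.70317°, λ = +28.17233°
TG-29: φ = +10.06800°, λ = +69.76933°
Δφ = 18.7712°,  Δλ = 41.5970°
a = sin²(Δφ/2) + cos φ₁ cos φ₂ sin²(Δλ/2) = 0.149307
c = 2·arcsin(√a) = 0.793456 rad = 45.4617°
d = R·c = 6371.2 × 0.793456 = 5055.3 km

5055 km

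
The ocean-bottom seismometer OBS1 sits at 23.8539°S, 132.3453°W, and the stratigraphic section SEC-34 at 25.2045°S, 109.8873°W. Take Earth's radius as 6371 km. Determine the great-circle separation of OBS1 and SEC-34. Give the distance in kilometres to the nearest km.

2274 km

Δφ = -1.3506°,  Δλ = 22.4580°
a = sin²(Δφ/2) + cos φ₁ cos φ₂ sin²(Δλ/2) = 0.031518
c = 2·arcsin(√a) = 0.356958 rad = 20.4522°
d = R·c = 6371 × 0.356958 = 2274.2 km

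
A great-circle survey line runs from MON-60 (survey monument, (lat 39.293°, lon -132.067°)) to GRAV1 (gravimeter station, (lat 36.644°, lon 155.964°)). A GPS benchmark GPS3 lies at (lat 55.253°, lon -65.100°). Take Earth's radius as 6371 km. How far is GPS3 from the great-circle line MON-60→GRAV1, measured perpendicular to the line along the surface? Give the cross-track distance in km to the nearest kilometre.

4541 km

δ₁₃ = central angle MON-60→GPS3 = 0.805236 rad  (haversine)
θ₁₃ = bearing MON-60→GPS3 = 46.676°,  θ₁₂ = bearing MON-60→GRAV1 = 291.765°
dₓₜ = R·arcsin(sin δ₁₃ · sin(θ₁₃ − θ₁₂)) = 6371·arcsin(0.72099·sin(-245.089°)) = 4540.915 km
|dₓₜ| = 4540.915 km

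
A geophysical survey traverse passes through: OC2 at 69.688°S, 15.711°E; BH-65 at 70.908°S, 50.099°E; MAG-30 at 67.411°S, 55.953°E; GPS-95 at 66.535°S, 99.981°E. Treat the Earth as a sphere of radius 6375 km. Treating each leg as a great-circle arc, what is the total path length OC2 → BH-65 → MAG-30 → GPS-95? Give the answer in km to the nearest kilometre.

3610 km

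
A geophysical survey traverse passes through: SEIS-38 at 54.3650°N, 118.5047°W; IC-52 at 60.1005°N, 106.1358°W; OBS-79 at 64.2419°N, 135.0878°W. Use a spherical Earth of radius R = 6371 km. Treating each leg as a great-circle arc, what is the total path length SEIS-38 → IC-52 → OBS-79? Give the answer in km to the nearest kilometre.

SEIS-38→IC-52: c = 0.153430 rad, d = 977.50 km
IC-52→OBS-79: c = 0.244262 rad, d = 1556.19 km
Total = 977.50 + 1556.19 = 2533.69 km

2534 km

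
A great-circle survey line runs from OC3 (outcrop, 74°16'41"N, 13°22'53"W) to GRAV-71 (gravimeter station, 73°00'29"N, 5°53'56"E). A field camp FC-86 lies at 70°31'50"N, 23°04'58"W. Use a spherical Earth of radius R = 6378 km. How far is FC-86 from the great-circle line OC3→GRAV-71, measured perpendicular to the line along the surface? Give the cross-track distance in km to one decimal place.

410.7 km

OC3: φ = +74.27806°, λ = -13.38139°
GRAV-71: φ = +73.00806°, λ = +5.89889°
FC-86: φ = +70.53056°, λ = -23.08278°
δ₁₃ = central angle OC3→FC-86 = 0.082846 rad  (haversine)
θ₁₃ = bearing OC3→FC-86 = 222.745°,  θ₁₂ = bearing OC3→GRAV-71 = 93.787°
dₓₜ = R·arcsin(sin δ₁₃ · sin(θ₁₃ − θ₁₂)) = 6378·arcsin(0.08275·sin(128.958°)) = 410.697 km
|dₓₜ| = 410.697 km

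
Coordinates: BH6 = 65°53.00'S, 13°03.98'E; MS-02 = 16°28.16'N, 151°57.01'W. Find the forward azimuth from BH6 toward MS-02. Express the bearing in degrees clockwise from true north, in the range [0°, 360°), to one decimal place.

BH6: φ = -65.88333°, λ = +13.06633°
MS-02: φ = +16.46933°, λ = -151.95017°
Δλ = -165.0165°
y = sin Δλ · cos φ₂ = -0.247933
x = cos φ₁ sin φ₂ − sin φ₁ cos φ₂ cos Δλ = -0.729671
θ = atan2(y, x) = -161.2329° → 198.7671° (mod 360°)

198.8°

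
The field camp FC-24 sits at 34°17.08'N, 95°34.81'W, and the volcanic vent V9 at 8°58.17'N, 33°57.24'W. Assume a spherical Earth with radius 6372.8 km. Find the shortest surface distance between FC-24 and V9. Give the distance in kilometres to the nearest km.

FC-24: φ = +34.28467°, λ = -95.58017°
V9: φ = +8.96950°, λ = -33.95400°
Δφ = -25.3152°,  Δλ = 61.6262°
a = sin²(Δφ/2) + cos φ₁ cos φ₂ sin²(Δλ/2) = 0.262163
c = 2·arcsin(√a) = 1.075065 rad = 61.5967°
d = R·c = 6372.8 × 1.075065 = 6851.2 km

6851 km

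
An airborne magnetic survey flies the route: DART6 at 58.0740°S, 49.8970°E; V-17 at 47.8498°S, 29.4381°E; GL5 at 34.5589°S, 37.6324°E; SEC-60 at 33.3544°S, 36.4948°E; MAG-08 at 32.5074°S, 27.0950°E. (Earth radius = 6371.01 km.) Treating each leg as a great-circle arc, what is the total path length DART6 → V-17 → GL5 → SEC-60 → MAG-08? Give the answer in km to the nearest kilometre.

4447 km

DART6→V-17: c = 0.277527 rad, d = 1768.13 km
V-17→GL5: c = 0.255358 rad, d = 1626.89 km
GL5→SEC-60: c = 0.026705 rad, d = 170.14 km
SEC-60→MAG-08: c = 0.138441 rad, d = 882.01 km
Total = 1768.13 + 1626.89 + 170.14 + 882.01 = 4447.16 km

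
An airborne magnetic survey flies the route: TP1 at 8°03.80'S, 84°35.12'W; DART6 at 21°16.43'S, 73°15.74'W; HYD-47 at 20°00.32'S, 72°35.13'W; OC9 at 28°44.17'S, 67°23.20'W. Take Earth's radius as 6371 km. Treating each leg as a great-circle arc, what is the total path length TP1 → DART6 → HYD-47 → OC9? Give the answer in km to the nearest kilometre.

TP1: φ = -8.06333°, λ = -84.58533°
DART6: φ = -21.27383°, λ = -73.26233°
HYD-47: φ = -20.00533°, λ = -72.58550°
OC9: φ = -28.73617°, λ = -67.38667°
TP1→DART6: c = 0.299180 rad, d = 1906.07 km
DART6→HYD-47: c = 0.024746 rad, d = 157.66 km
HYD-47→OC9: c = 0.173290 rad, d = 1104.03 km
Total = 1906.07 + 157.66 + 1104.03 = 3167.76 km

3168 km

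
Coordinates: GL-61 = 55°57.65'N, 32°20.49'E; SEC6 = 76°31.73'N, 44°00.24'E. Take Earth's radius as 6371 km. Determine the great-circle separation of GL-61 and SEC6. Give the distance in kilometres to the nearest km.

GL-61: φ = +55.96083°, λ = +32.34150°
SEC6: φ = +76.52883°, λ = +44.00400°
Δφ = 20.5680°,  Δλ = 11.6625°
a = sin²(Δφ/2) + cos φ₁ cos φ₂ sin²(Δλ/2) = 0.033218
c = 2·arcsin(√a) = 0.366565 rad = 21.0027°
d = R·c = 6371 × 0.366565 = 2335.4 km

2335 km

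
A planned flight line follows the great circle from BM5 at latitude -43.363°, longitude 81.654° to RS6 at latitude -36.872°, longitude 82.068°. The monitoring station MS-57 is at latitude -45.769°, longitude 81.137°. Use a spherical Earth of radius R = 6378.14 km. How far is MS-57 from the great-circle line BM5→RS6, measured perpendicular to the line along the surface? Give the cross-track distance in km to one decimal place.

δ₁₃ = central angle BM5→MS-57 = 0.042482 rad  (haversine)
θ₁₃ = bearing BM5→MS-57 = 188.523°,  θ₁₂ = bearing BM5→RS6 = 2.927°
dₓₜ = R·arcsin(sin δ₁₃ · sin(θ₁₃ − θ₁₂)) = 6378.14·arcsin(0.04247·sin(185.596°)) = -26.412 km
|dₓₜ| = 26.412 km

26.4 km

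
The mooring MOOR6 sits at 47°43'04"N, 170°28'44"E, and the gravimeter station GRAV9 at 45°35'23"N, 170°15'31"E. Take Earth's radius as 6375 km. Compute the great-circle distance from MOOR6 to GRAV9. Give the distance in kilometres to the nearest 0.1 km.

237.4 km

MOOR6: φ = +47.71778°, λ = +170.47889°
GRAV9: φ = +45.58972°, λ = +170.25861°
Δφ = -2.1281°,  Δλ = -0.2203°
a = sin²(Δφ/2) + cos φ₁ cos φ₂ sin²(Δλ/2) = 0.000347
c = 2·arcsin(√a) = 0.037235 rad = 2.1334°
d = R·c = 6375 × 0.037235 = 237.4 km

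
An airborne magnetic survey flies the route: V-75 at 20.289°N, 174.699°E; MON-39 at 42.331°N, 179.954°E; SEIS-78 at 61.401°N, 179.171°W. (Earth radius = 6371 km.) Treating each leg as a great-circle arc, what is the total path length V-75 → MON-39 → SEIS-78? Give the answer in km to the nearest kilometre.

4621 km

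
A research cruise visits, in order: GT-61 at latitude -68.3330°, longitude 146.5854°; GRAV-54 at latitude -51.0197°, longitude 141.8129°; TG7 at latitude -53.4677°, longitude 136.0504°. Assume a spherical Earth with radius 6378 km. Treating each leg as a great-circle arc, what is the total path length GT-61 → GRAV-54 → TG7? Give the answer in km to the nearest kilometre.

GT-61→GRAV-54: c = 0.304868 rad, d = 1944.45 km
GRAV-54→TG7: c = 0.074916 rad, d = 477.81 km
Total = 1944.45 + 477.81 = 2422.26 km

2422 km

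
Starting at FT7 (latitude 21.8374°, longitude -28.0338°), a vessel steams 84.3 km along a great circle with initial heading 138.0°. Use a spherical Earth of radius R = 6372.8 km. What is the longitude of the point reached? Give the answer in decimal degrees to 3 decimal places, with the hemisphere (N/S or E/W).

27.490°W

δ = d/R = 84.3/6372.8 = 0.013228 rad
φ₂ = arcsin(sin φ₁ cos δ + cos φ₁ sin δ cos θ)
   = arcsin(0.37197·0.99991 + 0.92824·0.01323·-0.74314) = 21.27327°
λ₂ = λ₁ + atan2(sin θ sin δ cos φ₁, cos δ − sin φ₁ sin φ₂) = -27.48958°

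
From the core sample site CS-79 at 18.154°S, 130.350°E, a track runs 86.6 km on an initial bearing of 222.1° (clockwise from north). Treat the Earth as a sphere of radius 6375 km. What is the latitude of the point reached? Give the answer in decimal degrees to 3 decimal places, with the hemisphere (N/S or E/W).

δ = d/R = 86.6/6375 = 0.013584 rad
φ₂ = arcsin(sin φ₁ cos δ + cos φ₁ sin δ cos θ)
   = arcsin(-0.31157·0.99991 + 0.95022·0.01358·-0.74198) = -18.73071°
λ₂ = λ₁ + atan2(sin θ sin δ cos φ₁, cos δ − sin φ₁ sin φ₂) = 129.79902°

18.731°S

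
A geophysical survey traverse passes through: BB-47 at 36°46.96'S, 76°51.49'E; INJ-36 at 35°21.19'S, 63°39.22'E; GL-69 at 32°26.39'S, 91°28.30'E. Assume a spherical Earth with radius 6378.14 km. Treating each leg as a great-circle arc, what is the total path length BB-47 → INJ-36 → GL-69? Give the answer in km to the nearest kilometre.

BB-47: φ = -36.78267°, λ = +76.85817°
INJ-36: φ = -35.35317°, λ = +63.65367°
GL-69: φ = -32.43983°, λ = +91.47167°
BB-47→INJ-36: c = 0.187796 rad, d = 1197.79 km
INJ-36→GL-69: c = 0.404853 rad, d = 2582.21 km
Total = 1197.79 + 2582.21 = 3780.00 km

3780 km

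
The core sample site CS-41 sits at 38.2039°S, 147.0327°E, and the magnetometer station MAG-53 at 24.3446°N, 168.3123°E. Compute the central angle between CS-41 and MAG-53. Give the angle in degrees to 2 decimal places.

Δφ = 62.5485°,  Δλ = 21.2796°
a = sin²(Δφ/2) + cos φ₁ cos φ₂ sin²(Δλ/2) = 0.293907
c = 2·arcsin(√a) = 1.145945 rad = 65.6578°

65.66°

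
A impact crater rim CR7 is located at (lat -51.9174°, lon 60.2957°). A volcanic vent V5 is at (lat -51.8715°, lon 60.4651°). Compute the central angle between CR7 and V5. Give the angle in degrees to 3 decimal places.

0.114°

Δφ = 0.0459°,  Δλ = 0.1694°
a = sin²(Δφ/2) + cos φ₁ cos φ₂ sin²(Δλ/2) = 0.000001
c = 2·arcsin(√a) = 0.001993 rad = 0.1142°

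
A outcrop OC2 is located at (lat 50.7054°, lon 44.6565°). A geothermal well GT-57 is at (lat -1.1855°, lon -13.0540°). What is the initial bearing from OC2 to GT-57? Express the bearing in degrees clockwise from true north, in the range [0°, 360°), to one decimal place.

243.2°

Δλ = -57.7105°
y = sin Δλ · cos φ₂ = -0.845179
x = cos φ₁ sin φ₂ − sin φ₁ cos φ₂ cos Δλ = -0.426430
θ = atan2(y, x) = -116.7729° → 243.2271° (mod 360°)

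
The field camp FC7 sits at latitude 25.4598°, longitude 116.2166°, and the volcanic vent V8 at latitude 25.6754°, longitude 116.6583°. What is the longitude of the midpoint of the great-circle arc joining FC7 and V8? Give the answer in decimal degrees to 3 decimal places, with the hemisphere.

116.437°E

Bx = cos φ₂ cos Δλ = 0.901236,  By = cos φ₂ sin Δλ = 0.006948
φₘ = atan2(sin φ₁ + sin φ₂, √((cos φ₁ + Bx)² + By²)) = 25.56777°
λₘ = λ₁ + atan2(By, cos φ₁ + Bx) = 116.43725°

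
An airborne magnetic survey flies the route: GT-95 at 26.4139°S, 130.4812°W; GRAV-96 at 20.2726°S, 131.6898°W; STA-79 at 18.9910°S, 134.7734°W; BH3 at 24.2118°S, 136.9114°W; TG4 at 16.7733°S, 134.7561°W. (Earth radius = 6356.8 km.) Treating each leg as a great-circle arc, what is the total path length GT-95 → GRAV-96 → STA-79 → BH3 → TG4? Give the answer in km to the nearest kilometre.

GT-95→GRAV-96: c = 0.108919 rad, d = 692.38 km
GRAV-96→STA-79: c = 0.055404 rad, d = 352.19 km
STA-79→BH3: c = 0.097495 rad, d = 619.76 km
BH3→TG4: c = 0.134514 rad, d = 855.08 km
Total = 692.38 + 352.19 + 619.76 + 855.08 = 2519.41 km

2519 km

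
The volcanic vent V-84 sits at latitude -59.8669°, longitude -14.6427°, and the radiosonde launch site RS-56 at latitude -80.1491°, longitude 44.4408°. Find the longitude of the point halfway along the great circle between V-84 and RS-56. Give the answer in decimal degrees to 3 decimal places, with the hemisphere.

Bx = cos φ₂ cos Δλ = 0.087901,  By = cos φ₂ sin Δλ = 0.146777
φₘ = atan2(sin φ₁ + sin φ₂, √((cos φ₁ + Bx)² + By²)) = -71.81091°
λₘ = λ₁ + atan2(By, cos φ₁ + Bx) = -0.67059°

0.671°W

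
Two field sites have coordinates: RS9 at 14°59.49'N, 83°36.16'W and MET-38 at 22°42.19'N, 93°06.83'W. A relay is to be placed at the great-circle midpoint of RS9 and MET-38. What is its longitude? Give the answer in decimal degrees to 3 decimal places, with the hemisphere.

RS9: φ = +14.99150°, λ = -83.60267°
MET-38: φ = +22.70317°, λ = -93.11383°
Bx = cos φ₂ cos Δλ = 0.909835,  By = cos φ₂ sin Δλ = -0.152437
φₘ = atan2(sin φ₁ + sin φ₂, √((cos φ₁ + Bx)² + By²)) = 18.90779°
λₘ = λ₁ + atan2(By, cos φ₁ + Bx) = -88.24859°

88.249°W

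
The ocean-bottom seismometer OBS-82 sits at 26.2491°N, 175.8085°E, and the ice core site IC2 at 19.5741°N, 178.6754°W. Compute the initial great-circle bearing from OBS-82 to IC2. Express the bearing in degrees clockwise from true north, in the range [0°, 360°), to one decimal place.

141.6°

Δλ = 5.5161°
y = sin Δλ · cos φ₂ = 0.090570
x = cos φ₁ sin φ₂ − sin φ₁ cos φ₂ cos Δλ = -0.114308
θ = atan2(y, x) = 141.6089° → 141.6089° (mod 360°)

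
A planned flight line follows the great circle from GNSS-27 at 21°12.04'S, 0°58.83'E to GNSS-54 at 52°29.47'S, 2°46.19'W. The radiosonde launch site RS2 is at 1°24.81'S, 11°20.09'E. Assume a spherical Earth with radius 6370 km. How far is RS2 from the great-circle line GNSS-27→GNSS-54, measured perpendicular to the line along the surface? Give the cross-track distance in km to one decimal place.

983.3 km

GNSS-27: φ = -21.20067°, λ = +0.98050°
GNSS-54: φ = -52.49117°, λ = -2.76983°
RS2: φ = -1.41350°, λ = +11.33483°
δ₁₃ = central angle GNSS-27→RS2 = 0.387707 rad  (haversine)
θ₁₃ = bearing GNSS-27→RS2 = 28.376°,  θ₁₂ = bearing GNSS-27→GNSS-54 = 184.381°
dₓₜ = R·arcsin(sin δ₁₃ · sin(θ₁₃ − θ₁₂)) = 6370·arcsin(0.37807·sin(-156.005°)) = -983.261 km
|dₓₜ| = 983.261 km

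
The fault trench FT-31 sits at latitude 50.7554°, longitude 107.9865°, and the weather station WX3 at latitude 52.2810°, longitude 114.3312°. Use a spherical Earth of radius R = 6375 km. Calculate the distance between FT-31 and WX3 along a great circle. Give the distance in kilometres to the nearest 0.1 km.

Δφ = 1.5256°,  Δλ = 6.3447°
a = sin²(Δφ/2) + cos φ₁ cos φ₂ sin²(Δλ/2) = 0.001363
c = 2·arcsin(√a) = 0.073842 rad = 4.2308°
d = R·c = 6375 × 0.073842 = 470.7 km

470.7 km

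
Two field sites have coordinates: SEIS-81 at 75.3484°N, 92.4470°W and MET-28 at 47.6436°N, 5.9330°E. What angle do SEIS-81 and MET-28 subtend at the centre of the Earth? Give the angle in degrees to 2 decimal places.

Δφ = -27.7048°,  Δλ = 98.3800°
a = sin²(Δφ/2) + cos φ₁ cos φ₂ sin²(Δλ/2) = 0.154949
c = 2·arcsin(√a) = 0.809166 rad = 46.3618°

46.36°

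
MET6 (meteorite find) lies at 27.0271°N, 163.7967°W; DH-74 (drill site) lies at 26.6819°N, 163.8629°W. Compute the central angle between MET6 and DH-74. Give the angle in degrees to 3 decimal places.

Δφ = -0.3452°,  Δλ = -0.0662°
a = sin²(Δφ/2) + cos φ₁ cos φ₂ sin²(Δλ/2) = 0.000009
c = 2·arcsin(√a) = 0.006112 rad = 0.3502°

0.350°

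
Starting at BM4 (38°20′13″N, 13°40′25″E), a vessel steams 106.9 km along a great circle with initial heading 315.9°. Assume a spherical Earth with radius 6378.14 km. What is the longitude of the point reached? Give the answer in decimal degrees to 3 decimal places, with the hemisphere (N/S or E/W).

BM4: φ = +38.33694°, λ = +13.67361°
δ = d/R = 106.9/6378.14 = 0.016760 rad
φ₂ = arcsin(sin φ₁ cos δ + cos φ₁ sin δ cos θ)
   = arcsin(0.62028·0.99986 + 0.78438·0.01676·0.71813) = 39.02343°
λ₂ = λ₁ + atan2(sin θ sin δ cos φ₁, cos δ − sin φ₁ sin φ₂) = 12.81341°

12.813°E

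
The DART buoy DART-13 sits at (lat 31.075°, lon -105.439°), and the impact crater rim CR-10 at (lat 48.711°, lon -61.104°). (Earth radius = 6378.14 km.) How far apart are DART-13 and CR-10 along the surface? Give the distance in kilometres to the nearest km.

4188 km

Δφ = 17.6360°,  Δλ = 44.3350°
a = sin²(Δφ/2) + cos φ₁ cos φ₂ sin²(Δλ/2) = 0.103960
c = 2·arcsin(√a) = 0.656588 rad = 37.6197°
d = R·c = 6378.14 × 0.656588 = 4187.8 km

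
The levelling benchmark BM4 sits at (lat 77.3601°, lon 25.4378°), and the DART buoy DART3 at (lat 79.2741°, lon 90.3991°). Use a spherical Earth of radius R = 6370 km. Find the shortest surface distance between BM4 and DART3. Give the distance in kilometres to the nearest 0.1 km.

Δφ = 1.9140°,  Δλ = 64.9613°
a = sin²(Δφ/2) + cos φ₁ cos φ₂ sin²(Δλ/2) = 0.012024
c = 2·arcsin(√a) = 0.219745 rad = 12.5905°
d = R·c = 6370 × 0.219745 = 1399.8 km

1399.8 km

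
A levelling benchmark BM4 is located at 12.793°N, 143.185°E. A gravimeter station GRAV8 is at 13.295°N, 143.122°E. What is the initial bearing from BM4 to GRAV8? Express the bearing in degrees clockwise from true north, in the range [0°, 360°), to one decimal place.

Δλ = -0.0630°
y = sin Δλ · cos φ₂ = -0.001070
x = cos φ₁ sin φ₂ − sin φ₁ cos φ₂ cos Δλ = 0.008762
θ = atan2(y, x) = -6.9633° → 353.0367° (mod 360°)

353.0°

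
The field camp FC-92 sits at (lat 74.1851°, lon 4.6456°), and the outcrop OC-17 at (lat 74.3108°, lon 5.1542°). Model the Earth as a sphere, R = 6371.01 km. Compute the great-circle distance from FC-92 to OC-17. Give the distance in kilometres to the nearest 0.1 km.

20.8 km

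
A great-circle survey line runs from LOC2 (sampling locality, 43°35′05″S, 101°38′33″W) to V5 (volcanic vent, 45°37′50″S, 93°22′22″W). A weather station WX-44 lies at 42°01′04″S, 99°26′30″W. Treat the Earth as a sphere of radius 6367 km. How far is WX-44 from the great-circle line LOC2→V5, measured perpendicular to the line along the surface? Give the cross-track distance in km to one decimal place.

LOC2: φ = -43.58472°, λ = -101.64250°
V5: φ = -45.63056°, λ = -93.37278°
WX-44: φ = -42.01778°, λ = -99.44167°
δ₁₃ = central angle LOC2→WX-44 = 0.039268 rad  (haversine)
θ₁₃ = bearing LOC2→WX-44 = 46.614°,  θ₁₂ = bearing LOC2→V5 = 112.037°
dₓₜ = R·arcsin(sin δ₁₃ · sin(θ₁₃ − θ₁₂)) = 6367·arcsin(0.03926·sin(-65.423°)) = -227.361 km
|dₓₜ| = 227.361 km

227.4 km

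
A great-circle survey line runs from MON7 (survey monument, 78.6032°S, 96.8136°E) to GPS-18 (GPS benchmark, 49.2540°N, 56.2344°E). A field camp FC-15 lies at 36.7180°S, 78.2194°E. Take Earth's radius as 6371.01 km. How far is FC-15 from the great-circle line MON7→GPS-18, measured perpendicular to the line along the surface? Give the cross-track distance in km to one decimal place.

δ₁₃ = central angle MON7→FC-15 = 0.743335 rad  (haversine)
θ₁₃ = bearing MON7→FC-15 = 337.810°,  θ₁₂ = bearing MON7→GPS-18 = 326.260°
dₓₜ = R·arcsin(sin δ₁₃ · sin(θ₁₃ − θ₁₂)) = 6371.01·arcsin(0.67675·sin(11.550°)) = 865.941 km
|dₓₜ| = 865.941 km

865.9 km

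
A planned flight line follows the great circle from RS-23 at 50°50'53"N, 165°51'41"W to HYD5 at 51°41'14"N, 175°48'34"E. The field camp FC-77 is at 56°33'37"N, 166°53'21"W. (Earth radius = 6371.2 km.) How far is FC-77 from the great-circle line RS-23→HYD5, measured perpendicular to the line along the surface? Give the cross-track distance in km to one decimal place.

610.8 km

RS-23: φ = +50.84806°, λ = -165.86139°
HYD5: φ = +51.68722°, λ = +175.80944°
FC-77: φ = +56.56028°, λ = -166.88917°
δ₁₃ = central angle RS-23→FC-77 = 0.100258 rad  (haversine)
θ₁₃ = bearing RS-23→FC-77 = 354.332°,  θ₁₂ = bearing RS-23→HYD5 = 281.323°
dₓₜ = R·arcsin(sin δ₁₃ · sin(θ₁₃ − θ₁₂)) = 6371.2·arcsin(0.10009·sin(73.010°)) = 610.797 km
|dₓₜ| = 610.797 km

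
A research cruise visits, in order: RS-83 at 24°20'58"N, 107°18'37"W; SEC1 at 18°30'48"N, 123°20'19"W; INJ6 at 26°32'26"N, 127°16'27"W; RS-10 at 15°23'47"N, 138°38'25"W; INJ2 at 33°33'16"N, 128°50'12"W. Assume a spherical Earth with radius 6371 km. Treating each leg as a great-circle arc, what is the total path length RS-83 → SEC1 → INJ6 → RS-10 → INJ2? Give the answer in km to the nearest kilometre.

6715 km

RS-83: φ = +24.34944°, λ = -107.31028°
SEC1: φ = +18.51333°, λ = -123.33861°
INJ6: φ = +26.54056°, λ = -127.27417°
RS-10: φ = +15.39639°, λ = -138.64028°
INJ2: φ = +33.55444°, λ = -128.83667°
RS-83→SEC1: c = 0.279357 rad, d = 1779.78 km
SEC1→INJ6: c = 0.153765 rad, d = 979.64 km
INJ6→RS-10: c = 0.268280 rad, d = 1709.21 km
RS-10→INJ2: c = 0.352630 rad, d = 2246.60 km
Total = 1779.78 + 979.64 + 1709.21 + 2246.60 = 6715.24 km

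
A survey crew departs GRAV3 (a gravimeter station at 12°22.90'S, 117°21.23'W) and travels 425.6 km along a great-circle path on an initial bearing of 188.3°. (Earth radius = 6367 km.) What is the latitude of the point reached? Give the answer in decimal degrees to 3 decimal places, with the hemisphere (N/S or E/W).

16.171°S

GRAV3: φ = -12.38167°, λ = -117.35383°
δ = d/R = 425.6/6367 = 0.066845 rad
φ₂ = arcsin(sin φ₁ cos δ + cos φ₁ sin δ cos θ)
   = arcsin(-0.21442·0.99777 + 0.97674·0.06679·-0.98953) = -16.17081°
λ₂ = λ₁ + atan2(sin θ sin δ cos φ₁, cos δ − sin φ₁ sin φ₂) = -117.92906°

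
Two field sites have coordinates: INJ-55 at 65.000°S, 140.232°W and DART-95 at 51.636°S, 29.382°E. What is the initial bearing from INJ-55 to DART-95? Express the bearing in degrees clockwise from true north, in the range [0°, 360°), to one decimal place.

172.8°

Δλ = 169.6140°
y = sin Δλ · cos φ₂ = 0.111891
x = cos φ₁ sin φ₂ − sin φ₁ cos φ₂ cos Δλ = -0.884656
θ = atan2(y, x) = 172.7915° → 172.7915° (mod 360°)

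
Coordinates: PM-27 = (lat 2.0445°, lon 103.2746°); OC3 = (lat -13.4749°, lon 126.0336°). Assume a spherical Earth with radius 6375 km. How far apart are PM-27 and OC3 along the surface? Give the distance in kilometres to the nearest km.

Δφ = -15.5194°,  Δλ = 22.7590°
a = sin²(Δφ/2) + cos φ₁ cos φ₂ sin²(Δλ/2) = 0.056064
c = 2·arcsin(√a) = 0.478098 rad = 27.3930°
d = R·c = 6375 × 0.478098 = 3047.9 km

3048 km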